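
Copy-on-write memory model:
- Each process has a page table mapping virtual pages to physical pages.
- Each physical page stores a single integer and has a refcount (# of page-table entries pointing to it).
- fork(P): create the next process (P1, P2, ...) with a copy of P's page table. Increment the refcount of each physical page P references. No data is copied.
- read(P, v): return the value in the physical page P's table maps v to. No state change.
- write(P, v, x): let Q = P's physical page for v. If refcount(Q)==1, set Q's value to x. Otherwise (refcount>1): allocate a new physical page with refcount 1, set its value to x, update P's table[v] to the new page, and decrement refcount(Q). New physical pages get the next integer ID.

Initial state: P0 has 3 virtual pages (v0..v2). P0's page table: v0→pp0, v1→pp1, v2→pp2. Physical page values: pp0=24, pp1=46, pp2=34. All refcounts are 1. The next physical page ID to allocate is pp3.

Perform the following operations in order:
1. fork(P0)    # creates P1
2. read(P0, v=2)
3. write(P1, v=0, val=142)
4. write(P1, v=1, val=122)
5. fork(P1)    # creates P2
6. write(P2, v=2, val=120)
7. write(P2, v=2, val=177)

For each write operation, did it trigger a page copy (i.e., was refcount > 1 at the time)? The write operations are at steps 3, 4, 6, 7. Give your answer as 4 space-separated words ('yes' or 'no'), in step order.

Op 1: fork(P0) -> P1. 3 ppages; refcounts: pp0:2 pp1:2 pp2:2
Op 2: read(P0, v2) -> 34. No state change.
Op 3: write(P1, v0, 142). refcount(pp0)=2>1 -> COPY to pp3. 4 ppages; refcounts: pp0:1 pp1:2 pp2:2 pp3:1
Op 4: write(P1, v1, 122). refcount(pp1)=2>1 -> COPY to pp4. 5 ppages; refcounts: pp0:1 pp1:1 pp2:2 pp3:1 pp4:1
Op 5: fork(P1) -> P2. 5 ppages; refcounts: pp0:1 pp1:1 pp2:3 pp3:2 pp4:2
Op 6: write(P2, v2, 120). refcount(pp2)=3>1 -> COPY to pp5. 6 ppages; refcounts: pp0:1 pp1:1 pp2:2 pp3:2 pp4:2 pp5:1
Op 7: write(P2, v2, 177). refcount(pp5)=1 -> write in place. 6 ppages; refcounts: pp0:1 pp1:1 pp2:2 pp3:2 pp4:2 pp5:1

yes yes yes no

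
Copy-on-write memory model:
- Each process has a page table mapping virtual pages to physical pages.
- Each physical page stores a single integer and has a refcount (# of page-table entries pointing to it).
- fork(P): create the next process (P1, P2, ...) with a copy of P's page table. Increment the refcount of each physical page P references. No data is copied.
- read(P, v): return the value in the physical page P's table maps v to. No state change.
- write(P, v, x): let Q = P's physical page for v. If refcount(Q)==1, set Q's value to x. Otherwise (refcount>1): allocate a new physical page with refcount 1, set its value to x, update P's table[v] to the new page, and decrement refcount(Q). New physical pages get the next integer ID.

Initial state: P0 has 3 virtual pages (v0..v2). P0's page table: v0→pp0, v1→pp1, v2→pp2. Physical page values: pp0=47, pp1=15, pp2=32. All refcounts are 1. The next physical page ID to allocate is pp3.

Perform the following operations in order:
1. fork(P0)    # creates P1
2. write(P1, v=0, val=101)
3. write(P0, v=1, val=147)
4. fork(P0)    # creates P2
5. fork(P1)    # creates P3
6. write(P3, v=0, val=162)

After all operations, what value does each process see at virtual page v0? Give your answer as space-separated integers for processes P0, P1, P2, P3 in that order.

Op 1: fork(P0) -> P1. 3 ppages; refcounts: pp0:2 pp1:2 pp2:2
Op 2: write(P1, v0, 101). refcount(pp0)=2>1 -> COPY to pp3. 4 ppages; refcounts: pp0:1 pp1:2 pp2:2 pp3:1
Op 3: write(P0, v1, 147). refcount(pp1)=2>1 -> COPY to pp4. 5 ppages; refcounts: pp0:1 pp1:1 pp2:2 pp3:1 pp4:1
Op 4: fork(P0) -> P2. 5 ppages; refcounts: pp0:2 pp1:1 pp2:3 pp3:1 pp4:2
Op 5: fork(P1) -> P3. 5 ppages; refcounts: pp0:2 pp1:2 pp2:4 pp3:2 pp4:2
Op 6: write(P3, v0, 162). refcount(pp3)=2>1 -> COPY to pp5. 6 ppages; refcounts: pp0:2 pp1:2 pp2:4 pp3:1 pp4:2 pp5:1
P0: v0 -> pp0 = 47
P1: v0 -> pp3 = 101
P2: v0 -> pp0 = 47
P3: v0 -> pp5 = 162

Answer: 47 101 47 162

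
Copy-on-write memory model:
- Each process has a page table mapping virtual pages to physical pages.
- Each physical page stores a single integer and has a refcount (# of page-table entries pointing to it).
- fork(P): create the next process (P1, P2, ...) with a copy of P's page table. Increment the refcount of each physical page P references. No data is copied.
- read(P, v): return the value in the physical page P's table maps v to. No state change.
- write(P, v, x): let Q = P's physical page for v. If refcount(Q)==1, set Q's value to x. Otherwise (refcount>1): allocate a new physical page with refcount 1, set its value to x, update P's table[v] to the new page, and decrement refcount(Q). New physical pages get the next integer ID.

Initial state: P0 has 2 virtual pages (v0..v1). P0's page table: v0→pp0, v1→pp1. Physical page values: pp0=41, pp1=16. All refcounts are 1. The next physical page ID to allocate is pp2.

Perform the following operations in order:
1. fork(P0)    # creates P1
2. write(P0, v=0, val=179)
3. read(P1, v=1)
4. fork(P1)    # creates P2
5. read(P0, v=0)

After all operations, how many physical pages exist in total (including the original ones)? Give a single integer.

Answer: 3

Derivation:
Op 1: fork(P0) -> P1. 2 ppages; refcounts: pp0:2 pp1:2
Op 2: write(P0, v0, 179). refcount(pp0)=2>1 -> COPY to pp2. 3 ppages; refcounts: pp0:1 pp1:2 pp2:1
Op 3: read(P1, v1) -> 16. No state change.
Op 4: fork(P1) -> P2. 3 ppages; refcounts: pp0:2 pp1:3 pp2:1
Op 5: read(P0, v0) -> 179. No state change.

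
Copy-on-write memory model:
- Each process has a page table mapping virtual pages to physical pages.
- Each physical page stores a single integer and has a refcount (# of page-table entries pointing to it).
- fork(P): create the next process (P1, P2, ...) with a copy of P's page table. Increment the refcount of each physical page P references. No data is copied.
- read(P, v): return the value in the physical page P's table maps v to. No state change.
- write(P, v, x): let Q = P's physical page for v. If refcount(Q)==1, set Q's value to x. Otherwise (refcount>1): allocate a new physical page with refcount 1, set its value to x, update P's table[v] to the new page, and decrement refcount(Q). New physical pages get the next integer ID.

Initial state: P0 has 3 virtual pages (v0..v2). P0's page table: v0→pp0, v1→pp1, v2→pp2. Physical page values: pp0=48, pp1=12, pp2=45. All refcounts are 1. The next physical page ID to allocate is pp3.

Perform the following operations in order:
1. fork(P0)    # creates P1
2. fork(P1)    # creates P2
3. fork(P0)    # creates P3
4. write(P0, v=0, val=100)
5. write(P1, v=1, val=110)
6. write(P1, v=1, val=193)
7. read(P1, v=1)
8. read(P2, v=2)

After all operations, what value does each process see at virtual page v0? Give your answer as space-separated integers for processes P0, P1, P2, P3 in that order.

Op 1: fork(P0) -> P1. 3 ppages; refcounts: pp0:2 pp1:2 pp2:2
Op 2: fork(P1) -> P2. 3 ppages; refcounts: pp0:3 pp1:3 pp2:3
Op 3: fork(P0) -> P3. 3 ppages; refcounts: pp0:4 pp1:4 pp2:4
Op 4: write(P0, v0, 100). refcount(pp0)=4>1 -> COPY to pp3. 4 ppages; refcounts: pp0:3 pp1:4 pp2:4 pp3:1
Op 5: write(P1, v1, 110). refcount(pp1)=4>1 -> COPY to pp4. 5 ppages; refcounts: pp0:3 pp1:3 pp2:4 pp3:1 pp4:1
Op 6: write(P1, v1, 193). refcount(pp4)=1 -> write in place. 5 ppages; refcounts: pp0:3 pp1:3 pp2:4 pp3:1 pp4:1
Op 7: read(P1, v1) -> 193. No state change.
Op 8: read(P2, v2) -> 45. No state change.
P0: v0 -> pp3 = 100
P1: v0 -> pp0 = 48
P2: v0 -> pp0 = 48
P3: v0 -> pp0 = 48

Answer: 100 48 48 48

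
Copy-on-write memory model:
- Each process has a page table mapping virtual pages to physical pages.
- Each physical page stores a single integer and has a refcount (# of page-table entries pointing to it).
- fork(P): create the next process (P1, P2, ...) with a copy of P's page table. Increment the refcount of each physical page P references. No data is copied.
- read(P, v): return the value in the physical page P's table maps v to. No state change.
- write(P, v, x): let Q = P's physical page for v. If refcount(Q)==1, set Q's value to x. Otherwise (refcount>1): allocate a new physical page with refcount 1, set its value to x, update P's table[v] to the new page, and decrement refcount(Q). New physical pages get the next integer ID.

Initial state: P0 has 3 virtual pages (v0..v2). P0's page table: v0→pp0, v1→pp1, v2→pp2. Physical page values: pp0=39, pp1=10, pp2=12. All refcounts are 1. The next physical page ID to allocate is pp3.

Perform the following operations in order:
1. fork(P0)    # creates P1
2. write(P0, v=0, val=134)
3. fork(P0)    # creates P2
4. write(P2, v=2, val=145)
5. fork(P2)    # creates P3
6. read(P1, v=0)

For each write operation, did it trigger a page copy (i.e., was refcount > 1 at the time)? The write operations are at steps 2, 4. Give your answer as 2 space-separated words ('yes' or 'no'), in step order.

Op 1: fork(P0) -> P1. 3 ppages; refcounts: pp0:2 pp1:2 pp2:2
Op 2: write(P0, v0, 134). refcount(pp0)=2>1 -> COPY to pp3. 4 ppages; refcounts: pp0:1 pp1:2 pp2:2 pp3:1
Op 3: fork(P0) -> P2. 4 ppages; refcounts: pp0:1 pp1:3 pp2:3 pp3:2
Op 4: write(P2, v2, 145). refcount(pp2)=3>1 -> COPY to pp4. 5 ppages; refcounts: pp0:1 pp1:3 pp2:2 pp3:2 pp4:1
Op 5: fork(P2) -> P3. 5 ppages; refcounts: pp0:1 pp1:4 pp2:2 pp3:3 pp4:2
Op 6: read(P1, v0) -> 39. No state change.

yes yes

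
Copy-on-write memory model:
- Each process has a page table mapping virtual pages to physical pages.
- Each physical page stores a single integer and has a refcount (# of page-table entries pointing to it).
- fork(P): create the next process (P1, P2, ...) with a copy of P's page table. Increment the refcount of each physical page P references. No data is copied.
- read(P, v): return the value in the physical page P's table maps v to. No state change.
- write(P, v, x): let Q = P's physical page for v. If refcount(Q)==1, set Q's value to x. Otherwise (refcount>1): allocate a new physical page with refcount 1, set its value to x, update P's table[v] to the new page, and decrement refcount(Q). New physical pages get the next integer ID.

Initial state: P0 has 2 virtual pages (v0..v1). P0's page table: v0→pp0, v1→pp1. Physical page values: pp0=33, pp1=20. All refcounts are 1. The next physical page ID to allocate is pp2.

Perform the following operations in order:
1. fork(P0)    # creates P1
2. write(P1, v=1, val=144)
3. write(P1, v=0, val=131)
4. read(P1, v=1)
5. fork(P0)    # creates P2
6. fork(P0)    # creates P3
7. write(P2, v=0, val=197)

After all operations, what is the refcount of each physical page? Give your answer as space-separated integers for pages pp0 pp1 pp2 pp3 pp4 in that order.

Answer: 2 3 1 1 1

Derivation:
Op 1: fork(P0) -> P1. 2 ppages; refcounts: pp0:2 pp1:2
Op 2: write(P1, v1, 144). refcount(pp1)=2>1 -> COPY to pp2. 3 ppages; refcounts: pp0:2 pp1:1 pp2:1
Op 3: write(P1, v0, 131). refcount(pp0)=2>1 -> COPY to pp3. 4 ppages; refcounts: pp0:1 pp1:1 pp2:1 pp3:1
Op 4: read(P1, v1) -> 144. No state change.
Op 5: fork(P0) -> P2. 4 ppages; refcounts: pp0:2 pp1:2 pp2:1 pp3:1
Op 6: fork(P0) -> P3. 4 ppages; refcounts: pp0:3 pp1:3 pp2:1 pp3:1
Op 7: write(P2, v0, 197). refcount(pp0)=3>1 -> COPY to pp4. 5 ppages; refcounts: pp0:2 pp1:3 pp2:1 pp3:1 pp4:1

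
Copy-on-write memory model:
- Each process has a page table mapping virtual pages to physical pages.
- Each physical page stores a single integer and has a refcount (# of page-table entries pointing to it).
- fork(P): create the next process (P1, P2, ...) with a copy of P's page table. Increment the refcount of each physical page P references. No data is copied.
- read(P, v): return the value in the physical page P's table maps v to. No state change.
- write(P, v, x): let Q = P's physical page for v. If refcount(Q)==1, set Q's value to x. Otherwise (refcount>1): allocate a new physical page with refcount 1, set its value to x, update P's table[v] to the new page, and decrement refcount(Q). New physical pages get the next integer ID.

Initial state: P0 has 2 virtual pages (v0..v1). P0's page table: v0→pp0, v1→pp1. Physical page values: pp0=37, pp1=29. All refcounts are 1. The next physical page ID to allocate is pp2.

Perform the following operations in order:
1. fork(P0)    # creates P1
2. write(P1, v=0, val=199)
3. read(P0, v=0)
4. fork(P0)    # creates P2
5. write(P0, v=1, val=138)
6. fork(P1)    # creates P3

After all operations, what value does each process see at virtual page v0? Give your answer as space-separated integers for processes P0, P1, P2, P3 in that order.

Answer: 37 199 37 199

Derivation:
Op 1: fork(P0) -> P1. 2 ppages; refcounts: pp0:2 pp1:2
Op 2: write(P1, v0, 199). refcount(pp0)=2>1 -> COPY to pp2. 3 ppages; refcounts: pp0:1 pp1:2 pp2:1
Op 3: read(P0, v0) -> 37. No state change.
Op 4: fork(P0) -> P2. 3 ppages; refcounts: pp0:2 pp1:3 pp2:1
Op 5: write(P0, v1, 138). refcount(pp1)=3>1 -> COPY to pp3. 4 ppages; refcounts: pp0:2 pp1:2 pp2:1 pp3:1
Op 6: fork(P1) -> P3. 4 ppages; refcounts: pp0:2 pp1:3 pp2:2 pp3:1
P0: v0 -> pp0 = 37
P1: v0 -> pp2 = 199
P2: v0 -> pp0 = 37
P3: v0 -> pp2 = 199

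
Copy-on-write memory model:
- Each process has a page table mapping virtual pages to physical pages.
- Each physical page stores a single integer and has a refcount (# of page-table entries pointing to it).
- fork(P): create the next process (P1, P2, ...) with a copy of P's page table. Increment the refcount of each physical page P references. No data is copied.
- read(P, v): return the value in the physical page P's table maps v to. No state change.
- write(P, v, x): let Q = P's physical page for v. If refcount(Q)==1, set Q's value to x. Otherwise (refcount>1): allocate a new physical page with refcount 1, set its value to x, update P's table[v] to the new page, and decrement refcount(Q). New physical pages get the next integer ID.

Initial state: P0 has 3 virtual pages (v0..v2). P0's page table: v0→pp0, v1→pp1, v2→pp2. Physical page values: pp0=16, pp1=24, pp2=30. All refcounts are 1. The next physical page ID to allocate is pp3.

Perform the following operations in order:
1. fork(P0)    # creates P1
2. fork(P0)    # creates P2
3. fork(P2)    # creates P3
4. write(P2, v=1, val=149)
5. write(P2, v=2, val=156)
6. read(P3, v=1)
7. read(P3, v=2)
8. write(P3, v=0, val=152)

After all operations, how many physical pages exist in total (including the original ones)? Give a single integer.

Answer: 6

Derivation:
Op 1: fork(P0) -> P1. 3 ppages; refcounts: pp0:2 pp1:2 pp2:2
Op 2: fork(P0) -> P2. 3 ppages; refcounts: pp0:3 pp1:3 pp2:3
Op 3: fork(P2) -> P3. 3 ppages; refcounts: pp0:4 pp1:4 pp2:4
Op 4: write(P2, v1, 149). refcount(pp1)=4>1 -> COPY to pp3. 4 ppages; refcounts: pp0:4 pp1:3 pp2:4 pp3:1
Op 5: write(P2, v2, 156). refcount(pp2)=4>1 -> COPY to pp4. 5 ppages; refcounts: pp0:4 pp1:3 pp2:3 pp3:1 pp4:1
Op 6: read(P3, v1) -> 24. No state change.
Op 7: read(P3, v2) -> 30. No state change.
Op 8: write(P3, v0, 152). refcount(pp0)=4>1 -> COPY to pp5. 6 ppages; refcounts: pp0:3 pp1:3 pp2:3 pp3:1 pp4:1 pp5:1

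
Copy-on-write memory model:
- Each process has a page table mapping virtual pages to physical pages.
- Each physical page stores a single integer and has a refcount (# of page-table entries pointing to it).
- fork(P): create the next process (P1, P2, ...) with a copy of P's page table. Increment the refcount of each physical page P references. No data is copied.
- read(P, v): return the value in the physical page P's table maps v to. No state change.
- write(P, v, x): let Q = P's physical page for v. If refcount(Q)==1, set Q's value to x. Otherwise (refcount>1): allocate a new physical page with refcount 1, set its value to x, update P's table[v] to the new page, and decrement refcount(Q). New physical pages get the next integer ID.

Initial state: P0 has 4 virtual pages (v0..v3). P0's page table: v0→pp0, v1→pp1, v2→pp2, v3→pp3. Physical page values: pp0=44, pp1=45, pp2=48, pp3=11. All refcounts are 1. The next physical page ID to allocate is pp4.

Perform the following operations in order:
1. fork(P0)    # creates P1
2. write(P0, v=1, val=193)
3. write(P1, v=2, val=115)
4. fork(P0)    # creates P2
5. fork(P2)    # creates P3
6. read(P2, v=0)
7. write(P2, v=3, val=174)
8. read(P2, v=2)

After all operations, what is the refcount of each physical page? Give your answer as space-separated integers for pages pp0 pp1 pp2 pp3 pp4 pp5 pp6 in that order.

Op 1: fork(P0) -> P1. 4 ppages; refcounts: pp0:2 pp1:2 pp2:2 pp3:2
Op 2: write(P0, v1, 193). refcount(pp1)=2>1 -> COPY to pp4. 5 ppages; refcounts: pp0:2 pp1:1 pp2:2 pp3:2 pp4:1
Op 3: write(P1, v2, 115). refcount(pp2)=2>1 -> COPY to pp5. 6 ppages; refcounts: pp0:2 pp1:1 pp2:1 pp3:2 pp4:1 pp5:1
Op 4: fork(P0) -> P2. 6 ppages; refcounts: pp0:3 pp1:1 pp2:2 pp3:3 pp4:2 pp5:1
Op 5: fork(P2) -> P3. 6 ppages; refcounts: pp0:4 pp1:1 pp2:3 pp3:4 pp4:3 pp5:1
Op 6: read(P2, v0) -> 44. No state change.
Op 7: write(P2, v3, 174). refcount(pp3)=4>1 -> COPY to pp6. 7 ppages; refcounts: pp0:4 pp1:1 pp2:3 pp3:3 pp4:3 pp5:1 pp6:1
Op 8: read(P2, v2) -> 48. No state change.

Answer: 4 1 3 3 3 1 1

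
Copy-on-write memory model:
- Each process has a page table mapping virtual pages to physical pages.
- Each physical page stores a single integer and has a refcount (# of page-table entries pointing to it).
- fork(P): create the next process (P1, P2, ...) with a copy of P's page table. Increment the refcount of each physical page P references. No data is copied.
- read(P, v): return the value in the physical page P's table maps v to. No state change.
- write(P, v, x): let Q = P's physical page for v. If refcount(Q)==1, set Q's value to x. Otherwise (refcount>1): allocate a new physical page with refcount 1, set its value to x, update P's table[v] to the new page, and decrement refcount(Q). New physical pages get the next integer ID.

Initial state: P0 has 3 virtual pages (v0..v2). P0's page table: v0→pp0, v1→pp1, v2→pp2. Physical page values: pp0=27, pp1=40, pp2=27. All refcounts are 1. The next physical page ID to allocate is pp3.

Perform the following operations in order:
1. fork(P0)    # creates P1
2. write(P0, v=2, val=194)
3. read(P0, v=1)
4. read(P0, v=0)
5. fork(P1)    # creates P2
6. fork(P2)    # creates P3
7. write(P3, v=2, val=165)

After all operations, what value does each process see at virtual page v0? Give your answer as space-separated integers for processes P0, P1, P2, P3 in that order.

Op 1: fork(P0) -> P1. 3 ppages; refcounts: pp0:2 pp1:2 pp2:2
Op 2: write(P0, v2, 194). refcount(pp2)=2>1 -> COPY to pp3. 4 ppages; refcounts: pp0:2 pp1:2 pp2:1 pp3:1
Op 3: read(P0, v1) -> 40. No state change.
Op 4: read(P0, v0) -> 27. No state change.
Op 5: fork(P1) -> P2. 4 ppages; refcounts: pp0:3 pp1:3 pp2:2 pp3:1
Op 6: fork(P2) -> P3. 4 ppages; refcounts: pp0:4 pp1:4 pp2:3 pp3:1
Op 7: write(P3, v2, 165). refcount(pp2)=3>1 -> COPY to pp4. 5 ppages; refcounts: pp0:4 pp1:4 pp2:2 pp3:1 pp4:1
P0: v0 -> pp0 = 27
P1: v0 -> pp0 = 27
P2: v0 -> pp0 = 27
P3: v0 -> pp0 = 27

Answer: 27 27 27 27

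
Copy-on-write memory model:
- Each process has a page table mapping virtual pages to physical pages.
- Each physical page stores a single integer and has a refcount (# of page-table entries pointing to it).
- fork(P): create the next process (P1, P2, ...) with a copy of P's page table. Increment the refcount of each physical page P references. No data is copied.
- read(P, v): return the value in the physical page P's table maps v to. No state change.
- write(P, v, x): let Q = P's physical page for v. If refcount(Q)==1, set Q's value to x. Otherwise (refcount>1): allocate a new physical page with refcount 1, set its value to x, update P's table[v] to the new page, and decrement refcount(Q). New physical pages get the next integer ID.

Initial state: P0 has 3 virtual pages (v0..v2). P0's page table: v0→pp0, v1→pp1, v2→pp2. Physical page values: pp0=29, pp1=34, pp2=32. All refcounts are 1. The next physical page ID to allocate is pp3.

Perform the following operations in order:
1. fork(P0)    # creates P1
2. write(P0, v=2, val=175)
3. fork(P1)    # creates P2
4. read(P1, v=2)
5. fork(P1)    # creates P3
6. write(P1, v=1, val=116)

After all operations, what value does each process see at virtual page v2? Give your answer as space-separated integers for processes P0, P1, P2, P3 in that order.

Op 1: fork(P0) -> P1. 3 ppages; refcounts: pp0:2 pp1:2 pp2:2
Op 2: write(P0, v2, 175). refcount(pp2)=2>1 -> COPY to pp3. 4 ppages; refcounts: pp0:2 pp1:2 pp2:1 pp3:1
Op 3: fork(P1) -> P2. 4 ppages; refcounts: pp0:3 pp1:3 pp2:2 pp3:1
Op 4: read(P1, v2) -> 32. No state change.
Op 5: fork(P1) -> P3. 4 ppages; refcounts: pp0:4 pp1:4 pp2:3 pp3:1
Op 6: write(P1, v1, 116). refcount(pp1)=4>1 -> COPY to pp4. 5 ppages; refcounts: pp0:4 pp1:3 pp2:3 pp3:1 pp4:1
P0: v2 -> pp3 = 175
P1: v2 -> pp2 = 32
P2: v2 -> pp2 = 32
P3: v2 -> pp2 = 32

Answer: 175 32 32 32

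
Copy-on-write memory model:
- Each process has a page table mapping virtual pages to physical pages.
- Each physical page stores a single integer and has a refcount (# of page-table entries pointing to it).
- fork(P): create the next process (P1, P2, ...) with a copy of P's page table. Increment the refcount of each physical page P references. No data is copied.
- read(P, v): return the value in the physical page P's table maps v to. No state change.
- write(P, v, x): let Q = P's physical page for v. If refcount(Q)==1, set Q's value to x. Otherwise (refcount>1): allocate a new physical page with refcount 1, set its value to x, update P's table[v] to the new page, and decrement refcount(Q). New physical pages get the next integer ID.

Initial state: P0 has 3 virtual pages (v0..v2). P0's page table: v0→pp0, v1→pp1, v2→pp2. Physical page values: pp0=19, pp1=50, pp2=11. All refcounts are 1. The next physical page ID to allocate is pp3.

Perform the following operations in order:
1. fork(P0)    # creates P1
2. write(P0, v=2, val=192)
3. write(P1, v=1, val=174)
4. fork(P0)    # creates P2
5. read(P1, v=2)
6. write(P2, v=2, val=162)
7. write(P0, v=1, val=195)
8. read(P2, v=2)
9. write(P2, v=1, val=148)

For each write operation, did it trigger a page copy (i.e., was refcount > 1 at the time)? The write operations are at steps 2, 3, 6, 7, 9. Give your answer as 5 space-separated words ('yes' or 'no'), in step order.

Op 1: fork(P0) -> P1. 3 ppages; refcounts: pp0:2 pp1:2 pp2:2
Op 2: write(P0, v2, 192). refcount(pp2)=2>1 -> COPY to pp3. 4 ppages; refcounts: pp0:2 pp1:2 pp2:1 pp3:1
Op 3: write(P1, v1, 174). refcount(pp1)=2>1 -> COPY to pp4. 5 ppages; refcounts: pp0:2 pp1:1 pp2:1 pp3:1 pp4:1
Op 4: fork(P0) -> P2. 5 ppages; refcounts: pp0:3 pp1:2 pp2:1 pp3:2 pp4:1
Op 5: read(P1, v2) -> 11. No state change.
Op 6: write(P2, v2, 162). refcount(pp3)=2>1 -> COPY to pp5. 6 ppages; refcounts: pp0:3 pp1:2 pp2:1 pp3:1 pp4:1 pp5:1
Op 7: write(P0, v1, 195). refcount(pp1)=2>1 -> COPY to pp6. 7 ppages; refcounts: pp0:3 pp1:1 pp2:1 pp3:1 pp4:1 pp5:1 pp6:1
Op 8: read(P2, v2) -> 162. No state change.
Op 9: write(P2, v1, 148). refcount(pp1)=1 -> write in place. 7 ppages; refcounts: pp0:3 pp1:1 pp2:1 pp3:1 pp4:1 pp5:1 pp6:1

yes yes yes yes no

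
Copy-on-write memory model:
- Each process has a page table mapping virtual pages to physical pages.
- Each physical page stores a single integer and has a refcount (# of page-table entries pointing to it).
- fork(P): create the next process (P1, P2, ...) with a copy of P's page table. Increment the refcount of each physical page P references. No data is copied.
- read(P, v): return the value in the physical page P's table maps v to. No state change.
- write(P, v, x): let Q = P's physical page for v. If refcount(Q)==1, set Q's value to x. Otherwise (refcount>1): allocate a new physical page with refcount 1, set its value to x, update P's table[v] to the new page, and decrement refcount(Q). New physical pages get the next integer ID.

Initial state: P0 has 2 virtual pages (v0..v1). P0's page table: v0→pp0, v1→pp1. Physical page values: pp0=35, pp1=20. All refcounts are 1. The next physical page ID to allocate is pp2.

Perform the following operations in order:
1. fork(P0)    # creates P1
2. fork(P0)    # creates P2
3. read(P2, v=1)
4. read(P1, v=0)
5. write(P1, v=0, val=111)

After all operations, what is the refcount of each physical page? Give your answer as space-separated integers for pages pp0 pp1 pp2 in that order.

Answer: 2 3 1

Derivation:
Op 1: fork(P0) -> P1. 2 ppages; refcounts: pp0:2 pp1:2
Op 2: fork(P0) -> P2. 2 ppages; refcounts: pp0:3 pp1:3
Op 3: read(P2, v1) -> 20. No state change.
Op 4: read(P1, v0) -> 35. No state change.
Op 5: write(P1, v0, 111). refcount(pp0)=3>1 -> COPY to pp2. 3 ppages; refcounts: pp0:2 pp1:3 pp2:1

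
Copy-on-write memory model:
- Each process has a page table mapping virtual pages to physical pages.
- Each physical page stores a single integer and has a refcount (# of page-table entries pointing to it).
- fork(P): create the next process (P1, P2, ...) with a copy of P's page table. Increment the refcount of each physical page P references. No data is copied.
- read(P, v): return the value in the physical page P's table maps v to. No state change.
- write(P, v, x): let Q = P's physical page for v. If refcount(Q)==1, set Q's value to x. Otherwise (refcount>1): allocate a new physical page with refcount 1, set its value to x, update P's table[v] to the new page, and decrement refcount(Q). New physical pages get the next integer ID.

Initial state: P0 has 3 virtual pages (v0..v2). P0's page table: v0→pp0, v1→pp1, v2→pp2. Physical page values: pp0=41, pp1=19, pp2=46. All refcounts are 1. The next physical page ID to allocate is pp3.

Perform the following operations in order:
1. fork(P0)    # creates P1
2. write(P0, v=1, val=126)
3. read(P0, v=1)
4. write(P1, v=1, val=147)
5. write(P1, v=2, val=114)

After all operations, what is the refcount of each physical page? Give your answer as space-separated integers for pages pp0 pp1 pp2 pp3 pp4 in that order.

Op 1: fork(P0) -> P1. 3 ppages; refcounts: pp0:2 pp1:2 pp2:2
Op 2: write(P0, v1, 126). refcount(pp1)=2>1 -> COPY to pp3. 4 ppages; refcounts: pp0:2 pp1:1 pp2:2 pp3:1
Op 3: read(P0, v1) -> 126. No state change.
Op 4: write(P1, v1, 147). refcount(pp1)=1 -> write in place. 4 ppages; refcounts: pp0:2 pp1:1 pp2:2 pp3:1
Op 5: write(P1, v2, 114). refcount(pp2)=2>1 -> COPY to pp4. 5 ppages; refcounts: pp0:2 pp1:1 pp2:1 pp3:1 pp4:1

Answer: 2 1 1 1 1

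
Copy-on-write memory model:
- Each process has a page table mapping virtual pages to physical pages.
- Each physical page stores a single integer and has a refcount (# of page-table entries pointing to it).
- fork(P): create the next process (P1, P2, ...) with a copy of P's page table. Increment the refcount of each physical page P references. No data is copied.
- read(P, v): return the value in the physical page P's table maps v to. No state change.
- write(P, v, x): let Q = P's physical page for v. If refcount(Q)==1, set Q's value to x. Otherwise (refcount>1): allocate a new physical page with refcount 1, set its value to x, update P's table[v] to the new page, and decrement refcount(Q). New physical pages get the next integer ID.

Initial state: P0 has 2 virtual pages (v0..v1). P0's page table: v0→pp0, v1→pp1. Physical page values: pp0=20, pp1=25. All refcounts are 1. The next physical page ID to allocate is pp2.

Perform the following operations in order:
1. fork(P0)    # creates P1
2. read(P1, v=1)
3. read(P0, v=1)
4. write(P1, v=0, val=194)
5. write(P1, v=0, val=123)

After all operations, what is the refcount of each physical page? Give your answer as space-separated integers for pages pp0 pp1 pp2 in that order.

Answer: 1 2 1

Derivation:
Op 1: fork(P0) -> P1. 2 ppages; refcounts: pp0:2 pp1:2
Op 2: read(P1, v1) -> 25. No state change.
Op 3: read(P0, v1) -> 25. No state change.
Op 4: write(P1, v0, 194). refcount(pp0)=2>1 -> COPY to pp2. 3 ppages; refcounts: pp0:1 pp1:2 pp2:1
Op 5: write(P1, v0, 123). refcount(pp2)=1 -> write in place. 3 ppages; refcounts: pp0:1 pp1:2 pp2:1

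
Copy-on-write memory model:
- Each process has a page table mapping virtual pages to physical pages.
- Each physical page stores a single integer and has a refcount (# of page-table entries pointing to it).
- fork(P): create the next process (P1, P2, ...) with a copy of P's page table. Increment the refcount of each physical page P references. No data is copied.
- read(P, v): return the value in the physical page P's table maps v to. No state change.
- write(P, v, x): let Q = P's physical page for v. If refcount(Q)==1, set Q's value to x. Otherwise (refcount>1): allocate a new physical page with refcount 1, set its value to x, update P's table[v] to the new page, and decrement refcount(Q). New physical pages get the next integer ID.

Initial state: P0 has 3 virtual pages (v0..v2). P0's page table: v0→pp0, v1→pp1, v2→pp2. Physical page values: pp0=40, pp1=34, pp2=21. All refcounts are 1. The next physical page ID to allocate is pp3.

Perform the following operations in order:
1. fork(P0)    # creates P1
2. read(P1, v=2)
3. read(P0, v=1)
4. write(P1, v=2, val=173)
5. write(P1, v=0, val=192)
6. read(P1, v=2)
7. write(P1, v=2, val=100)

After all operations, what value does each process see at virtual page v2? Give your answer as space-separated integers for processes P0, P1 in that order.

Op 1: fork(P0) -> P1. 3 ppages; refcounts: pp0:2 pp1:2 pp2:2
Op 2: read(P1, v2) -> 21. No state change.
Op 3: read(P0, v1) -> 34. No state change.
Op 4: write(P1, v2, 173). refcount(pp2)=2>1 -> COPY to pp3. 4 ppages; refcounts: pp0:2 pp1:2 pp2:1 pp3:1
Op 5: write(P1, v0, 192). refcount(pp0)=2>1 -> COPY to pp4. 5 ppages; refcounts: pp0:1 pp1:2 pp2:1 pp3:1 pp4:1
Op 6: read(P1, v2) -> 173. No state change.
Op 7: write(P1, v2, 100). refcount(pp3)=1 -> write in place. 5 ppages; refcounts: pp0:1 pp1:2 pp2:1 pp3:1 pp4:1
P0: v2 -> pp2 = 21
P1: v2 -> pp3 = 100

Answer: 21 100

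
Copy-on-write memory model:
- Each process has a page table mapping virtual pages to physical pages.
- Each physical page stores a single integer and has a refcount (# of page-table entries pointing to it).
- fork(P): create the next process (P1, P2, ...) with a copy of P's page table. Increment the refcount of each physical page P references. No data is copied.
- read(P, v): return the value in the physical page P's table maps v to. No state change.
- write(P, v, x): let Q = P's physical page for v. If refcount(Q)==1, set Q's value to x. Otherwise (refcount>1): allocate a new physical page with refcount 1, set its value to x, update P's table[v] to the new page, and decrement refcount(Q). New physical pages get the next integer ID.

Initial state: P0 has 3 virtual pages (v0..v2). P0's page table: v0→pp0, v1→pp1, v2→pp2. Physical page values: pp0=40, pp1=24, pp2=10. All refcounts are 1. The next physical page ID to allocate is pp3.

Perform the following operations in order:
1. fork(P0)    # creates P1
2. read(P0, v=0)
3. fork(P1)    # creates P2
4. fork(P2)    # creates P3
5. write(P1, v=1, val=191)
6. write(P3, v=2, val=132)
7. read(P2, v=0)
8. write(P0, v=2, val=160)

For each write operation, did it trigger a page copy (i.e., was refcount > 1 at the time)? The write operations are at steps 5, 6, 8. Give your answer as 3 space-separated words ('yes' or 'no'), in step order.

Op 1: fork(P0) -> P1. 3 ppages; refcounts: pp0:2 pp1:2 pp2:2
Op 2: read(P0, v0) -> 40. No state change.
Op 3: fork(P1) -> P2. 3 ppages; refcounts: pp0:3 pp1:3 pp2:3
Op 4: fork(P2) -> P3. 3 ppages; refcounts: pp0:4 pp1:4 pp2:4
Op 5: write(P1, v1, 191). refcount(pp1)=4>1 -> COPY to pp3. 4 ppages; refcounts: pp0:4 pp1:3 pp2:4 pp3:1
Op 6: write(P3, v2, 132). refcount(pp2)=4>1 -> COPY to pp4. 5 ppages; refcounts: pp0:4 pp1:3 pp2:3 pp3:1 pp4:1
Op 7: read(P2, v0) -> 40. No state change.
Op 8: write(P0, v2, 160). refcount(pp2)=3>1 -> COPY to pp5. 6 ppages; refcounts: pp0:4 pp1:3 pp2:2 pp3:1 pp4:1 pp5:1

yes yes yes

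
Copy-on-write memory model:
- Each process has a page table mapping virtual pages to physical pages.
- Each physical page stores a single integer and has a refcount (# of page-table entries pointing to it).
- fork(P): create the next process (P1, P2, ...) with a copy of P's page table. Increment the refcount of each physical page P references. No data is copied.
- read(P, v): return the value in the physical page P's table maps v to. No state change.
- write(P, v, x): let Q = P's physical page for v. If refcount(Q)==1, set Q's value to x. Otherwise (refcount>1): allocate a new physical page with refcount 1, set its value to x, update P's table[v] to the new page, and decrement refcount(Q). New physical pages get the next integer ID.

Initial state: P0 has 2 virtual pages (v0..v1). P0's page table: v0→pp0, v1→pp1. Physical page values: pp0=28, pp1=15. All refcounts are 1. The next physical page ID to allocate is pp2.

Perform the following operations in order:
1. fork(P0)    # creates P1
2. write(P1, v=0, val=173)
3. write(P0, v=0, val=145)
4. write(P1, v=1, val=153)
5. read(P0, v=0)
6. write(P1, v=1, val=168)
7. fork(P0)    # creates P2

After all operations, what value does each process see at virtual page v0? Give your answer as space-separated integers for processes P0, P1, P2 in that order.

Answer: 145 173 145

Derivation:
Op 1: fork(P0) -> P1. 2 ppages; refcounts: pp0:2 pp1:2
Op 2: write(P1, v0, 173). refcount(pp0)=2>1 -> COPY to pp2. 3 ppages; refcounts: pp0:1 pp1:2 pp2:1
Op 3: write(P0, v0, 145). refcount(pp0)=1 -> write in place. 3 ppages; refcounts: pp0:1 pp1:2 pp2:1
Op 4: write(P1, v1, 153). refcount(pp1)=2>1 -> COPY to pp3. 4 ppages; refcounts: pp0:1 pp1:1 pp2:1 pp3:1
Op 5: read(P0, v0) -> 145. No state change.
Op 6: write(P1, v1, 168). refcount(pp3)=1 -> write in place. 4 ppages; refcounts: pp0:1 pp1:1 pp2:1 pp3:1
Op 7: fork(P0) -> P2. 4 ppages; refcounts: pp0:2 pp1:2 pp2:1 pp3:1
P0: v0 -> pp0 = 145
P1: v0 -> pp2 = 173
P2: v0 -> pp0 = 145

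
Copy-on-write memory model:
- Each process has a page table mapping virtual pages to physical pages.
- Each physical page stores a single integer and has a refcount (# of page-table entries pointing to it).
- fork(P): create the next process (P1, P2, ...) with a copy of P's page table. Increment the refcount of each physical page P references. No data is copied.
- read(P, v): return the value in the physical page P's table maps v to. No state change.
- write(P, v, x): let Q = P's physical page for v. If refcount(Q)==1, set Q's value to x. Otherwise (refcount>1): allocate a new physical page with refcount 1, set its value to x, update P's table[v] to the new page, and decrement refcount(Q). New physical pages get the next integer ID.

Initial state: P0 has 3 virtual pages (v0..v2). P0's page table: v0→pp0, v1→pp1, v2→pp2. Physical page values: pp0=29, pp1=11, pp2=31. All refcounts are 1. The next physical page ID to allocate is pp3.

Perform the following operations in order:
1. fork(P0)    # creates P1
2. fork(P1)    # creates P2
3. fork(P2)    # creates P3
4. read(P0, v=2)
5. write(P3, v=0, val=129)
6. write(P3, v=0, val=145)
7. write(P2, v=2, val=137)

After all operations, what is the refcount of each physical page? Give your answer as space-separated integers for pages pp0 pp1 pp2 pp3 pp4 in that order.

Answer: 3 4 3 1 1

Derivation:
Op 1: fork(P0) -> P1. 3 ppages; refcounts: pp0:2 pp1:2 pp2:2
Op 2: fork(P1) -> P2. 3 ppages; refcounts: pp0:3 pp1:3 pp2:3
Op 3: fork(P2) -> P3. 3 ppages; refcounts: pp0:4 pp1:4 pp2:4
Op 4: read(P0, v2) -> 31. No state change.
Op 5: write(P3, v0, 129). refcount(pp0)=4>1 -> COPY to pp3. 4 ppages; refcounts: pp0:3 pp1:4 pp2:4 pp3:1
Op 6: write(P3, v0, 145). refcount(pp3)=1 -> write in place. 4 ppages; refcounts: pp0:3 pp1:4 pp2:4 pp3:1
Op 7: write(P2, v2, 137). refcount(pp2)=4>1 -> COPY to pp4. 5 ppages; refcounts: pp0:3 pp1:4 pp2:3 pp3:1 pp4:1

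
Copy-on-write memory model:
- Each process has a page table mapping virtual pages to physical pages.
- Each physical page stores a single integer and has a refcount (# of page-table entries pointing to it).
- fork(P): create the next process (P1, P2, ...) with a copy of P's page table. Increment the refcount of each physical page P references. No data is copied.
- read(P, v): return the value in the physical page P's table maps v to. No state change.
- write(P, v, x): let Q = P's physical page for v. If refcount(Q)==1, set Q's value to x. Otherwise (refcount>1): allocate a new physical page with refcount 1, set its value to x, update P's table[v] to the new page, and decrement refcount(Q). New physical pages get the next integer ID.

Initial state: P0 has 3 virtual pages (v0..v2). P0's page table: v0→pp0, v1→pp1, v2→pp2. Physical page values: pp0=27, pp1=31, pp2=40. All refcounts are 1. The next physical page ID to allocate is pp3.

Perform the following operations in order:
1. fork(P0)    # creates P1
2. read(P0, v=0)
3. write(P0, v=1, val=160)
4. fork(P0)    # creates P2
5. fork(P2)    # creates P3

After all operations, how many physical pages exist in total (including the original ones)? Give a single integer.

Op 1: fork(P0) -> P1. 3 ppages; refcounts: pp0:2 pp1:2 pp2:2
Op 2: read(P0, v0) -> 27. No state change.
Op 3: write(P0, v1, 160). refcount(pp1)=2>1 -> COPY to pp3. 4 ppages; refcounts: pp0:2 pp1:1 pp2:2 pp3:1
Op 4: fork(P0) -> P2. 4 ppages; refcounts: pp0:3 pp1:1 pp2:3 pp3:2
Op 5: fork(P2) -> P3. 4 ppages; refcounts: pp0:4 pp1:1 pp2:4 pp3:3

Answer: 4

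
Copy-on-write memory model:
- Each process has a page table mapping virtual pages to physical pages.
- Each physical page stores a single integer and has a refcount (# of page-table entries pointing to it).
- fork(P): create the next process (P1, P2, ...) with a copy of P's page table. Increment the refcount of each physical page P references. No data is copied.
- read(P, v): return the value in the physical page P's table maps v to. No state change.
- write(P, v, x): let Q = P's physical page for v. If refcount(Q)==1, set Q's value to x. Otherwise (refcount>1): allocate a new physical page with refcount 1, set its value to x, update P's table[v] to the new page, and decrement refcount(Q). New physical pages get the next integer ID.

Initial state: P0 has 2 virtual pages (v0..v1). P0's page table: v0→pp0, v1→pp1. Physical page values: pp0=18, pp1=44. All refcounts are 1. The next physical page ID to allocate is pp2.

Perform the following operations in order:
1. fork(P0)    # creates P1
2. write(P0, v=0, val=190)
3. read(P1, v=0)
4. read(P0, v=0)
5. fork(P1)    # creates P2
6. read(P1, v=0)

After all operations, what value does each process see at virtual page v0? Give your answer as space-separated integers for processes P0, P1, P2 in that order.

Op 1: fork(P0) -> P1. 2 ppages; refcounts: pp0:2 pp1:2
Op 2: write(P0, v0, 190). refcount(pp0)=2>1 -> COPY to pp2. 3 ppages; refcounts: pp0:1 pp1:2 pp2:1
Op 3: read(P1, v0) -> 18. No state change.
Op 4: read(P0, v0) -> 190. No state change.
Op 5: fork(P1) -> P2. 3 ppages; refcounts: pp0:2 pp1:3 pp2:1
Op 6: read(P1, v0) -> 18. No state change.
P0: v0 -> pp2 = 190
P1: v0 -> pp0 = 18
P2: v0 -> pp0 = 18

Answer: 190 18 18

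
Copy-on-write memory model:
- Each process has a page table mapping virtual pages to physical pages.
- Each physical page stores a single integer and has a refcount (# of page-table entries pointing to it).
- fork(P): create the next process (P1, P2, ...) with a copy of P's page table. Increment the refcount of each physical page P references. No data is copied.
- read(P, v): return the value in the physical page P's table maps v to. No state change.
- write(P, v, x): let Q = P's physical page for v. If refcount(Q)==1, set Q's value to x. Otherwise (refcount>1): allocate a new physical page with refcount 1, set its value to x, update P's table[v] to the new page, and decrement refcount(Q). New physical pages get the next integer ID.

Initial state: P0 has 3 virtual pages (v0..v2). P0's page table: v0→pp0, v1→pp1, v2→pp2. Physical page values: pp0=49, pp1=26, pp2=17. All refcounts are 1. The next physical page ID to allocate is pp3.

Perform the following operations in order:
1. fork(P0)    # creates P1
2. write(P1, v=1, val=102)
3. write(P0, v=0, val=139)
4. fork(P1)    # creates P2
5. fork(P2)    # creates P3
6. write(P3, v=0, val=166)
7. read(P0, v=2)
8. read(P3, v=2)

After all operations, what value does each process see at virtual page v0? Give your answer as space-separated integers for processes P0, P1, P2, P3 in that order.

Op 1: fork(P0) -> P1. 3 ppages; refcounts: pp0:2 pp1:2 pp2:2
Op 2: write(P1, v1, 102). refcount(pp1)=2>1 -> COPY to pp3. 4 ppages; refcounts: pp0:2 pp1:1 pp2:2 pp3:1
Op 3: write(P0, v0, 139). refcount(pp0)=2>1 -> COPY to pp4. 5 ppages; refcounts: pp0:1 pp1:1 pp2:2 pp3:1 pp4:1
Op 4: fork(P1) -> P2. 5 ppages; refcounts: pp0:2 pp1:1 pp2:3 pp3:2 pp4:1
Op 5: fork(P2) -> P3. 5 ppages; refcounts: pp0:3 pp1:1 pp2:4 pp3:3 pp4:1
Op 6: write(P3, v0, 166). refcount(pp0)=3>1 -> COPY to pp5. 6 ppages; refcounts: pp0:2 pp1:1 pp2:4 pp3:3 pp4:1 pp5:1
Op 7: read(P0, v2) -> 17. No state change.
Op 8: read(P3, v2) -> 17. No state change.
P0: v0 -> pp4 = 139
P1: v0 -> pp0 = 49
P2: v0 -> pp0 = 49
P3: v0 -> pp5 = 166

Answer: 139 49 49 166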